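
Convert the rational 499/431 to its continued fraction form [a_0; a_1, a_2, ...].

[1; 6, 2, 1, 22]

Run the Euclidean algorithm on 499 and 431; the successive quotients are the partial quotients a_0, a_1, ... (each step inverts the fractional part left over by the previous one):
  499 = 1*431 + 68, so a_0 = 1.
  431 = 6*68 + 23, so a_1 = 6.
  68 = 2*23 + 22, so a_2 = 2.
  23 = 1*22 + 1, so a_3 = 1.
  22 = 22*1 + 0, so a_4 = 22.
The remainder reaches 0 after 5 divisions, so the expansion has 5 partial quotients, read off in order.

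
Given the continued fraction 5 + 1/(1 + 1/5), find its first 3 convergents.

5/1, 6/1, 35/6

Using the convergent recurrence p_i = a_i*p_{i-1} + p_{i-2}, q_i = a_i*q_{i-1} + q_{i-2} with p_{-2}=0, p_{-1}=1, q_{-2}=1, q_{-1}=0:
  i=0: a_0=5, p_0 = 5*1 + 0 = 5, q_0 = 5*0 + 1 = 1.
  i=1: a_1=1, p_1 = 1*5 + 1 = 6, q_1 = 1*1 + 0 = 1.
  i=2: a_2=5, p_2 = 5*6 + 5 = 35, q_2 = 5*1 + 1 = 6.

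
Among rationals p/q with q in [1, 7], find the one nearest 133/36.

26/7

Expand x = 133/36 as a continued fraction with the Euclidean algorithm:
  133 = 3*36 + 25, so a_0 = 3.
  36 = 1*25 + 11, so a_1 = 1.
  25 = 2*11 + 3, so a_2 = 2.
  11 = 3*3 + 2, so a_3 = 3.
  3 = 1*2 + 1, so a_4 = 1.
  2 = 2*1 + 0, so a_5 = 2.
so x = [3; 1, 2, 3, 1, 2].
Convergents (p_i = a_i*p_{i-1} + p_{i-2}, q_i = a_i*q_{i-1} + q_{i-2} with p_{-2}=0, p_{-1}=1, q_{-2}=1, q_{-1}=0), until the denominator exceeds 7:
  i=0: a_0=3, p_0 = 3*1 + 0 = 3, q_0 = 3*0 + 1 = 1.
  i=1: a_1=1, p_1 = 1*3 + 1 = 4, q_1 = 1*1 + 0 = 1.
  i=2: a_2=2, p_2 = 2*4 + 3 = 11, q_2 = 2*1 + 1 = 3.
  i=3: a_3=3, p_3 = 3*11 + 4 = 37, q_3 = 3*3 + 1 = 10.
q_3 = 10 > 7, so the last convergent with denominator <= 7 is p_2/q_2 = 11/3.
The closest fraction with denominator <= 7 is either p_2/q_2 or the intermediate fraction (k*p_2 + p_1)/(k*q_2 + q_1) with the largest k >= 1 whose denominator stays <= 7; these approach x as k grows, and every other convergent or intermediate fraction in range is farther away.
Largest k: floor((7 - q_1)/q_2) = floor((7 - 1)/3) = 2.
That gives (2*11 + 4)/(2*3 + 1) = 26/7.
Compare the errors: |x - 11/3| = |133*3 - 11*36|/(36*3) = 3/108, and |x - 26/7| = |133*7 - 26*36|/(36*7) = 5/252.
Cross-multiplying, 5*108 = 540 < 756 = 3*252, so 5/252 is smaller: the intermediate fraction 26/7 is closer to x than 11/3.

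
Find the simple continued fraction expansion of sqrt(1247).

Write x_i = (sqrt(1247) + m_i)/d_i with (m_0, d_0) = (0, 1). a_0 = floor(sqrt(1247)) = 35, since 35^2 = 1225 <= 1247 < 1296 = 36^2.
Iterate m_{i+1} = d_i*a_i - m_i, d_{i+1} = (1247 - m_{i+1}^2)/d_i, a_{i+1} = floor((a_0 + m_{i+1})/d_{i+1}):
  m_1 = 1*35 - 0 = 35, d_1 = (1247 - 35^2)/1 = 22/1 = 22, a_1 = floor((35 + 35)/22) = 3.
  m_2 = 22*3 - 35 = 31, d_2 = (1247 - 31^2)/22 = 286/22 = 13, a_2 = floor((35 + 31)/13) = 5.
  m_3 = 13*5 - 31 = 34, d_3 = (1247 - 34^2)/13 = 91/13 = 7, a_3 = floor((35 + 34)/7) = 9.
  m_4 = 7*9 - 34 = 29, d_4 = (1247 - 29^2)/7 = 406/7 = 58, a_4 = floor((35 + 29)/58) = 1.
  m_5 = 58*1 - 29 = 29, d_5 = (1247 - 29^2)/58 = 406/58 = 7, a_5 = floor((35 + 29)/7) = 9.
  m_6 = 7*9 - 29 = 34, d_6 = (1247 - 34^2)/7 = 91/7 = 13, a_6 = floor((35 + 34)/13) = 5.
  m_7 = 13*5 - 34 = 31, d_7 = (1247 - 31^2)/13 = 286/13 = 22, a_7 = floor((35 + 31)/22) = 3.
  m_8 = 22*3 - 31 = 35, d_8 = (1247 - 35^2)/22 = 22/22 = 1, a_8 = floor((35 + 35)/1) = 70.
  m_9 = 1*70 - 35 = 35, d_9 = (1247 - 35^2)/1 = 22/1 = 22: (m_9, d_9) = (m_1, d_1) = (35, 22), so from here the quotients repeat a_1, ..., a_8; the period length is 8.
Hence the expansion of sqrt(1247) is a_0 = 35 followed by the repeating block 3, 5, 9, 1, 9, 5, 3, 70 (period 8).

[35; (3, 5, 9, 1, 9, 5, 3, 70)]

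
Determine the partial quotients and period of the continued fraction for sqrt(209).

Write x_i = (sqrt(209) + m_i)/d_i with (m_0, d_0) = (0, 1). a_0 = floor(sqrt(209)) = 14, since 14^2 = 196 <= 209 < 225 = 15^2.
Iterate m_{i+1} = d_i*a_i - m_i, d_{i+1} = (209 - m_{i+1}^2)/d_i, a_{i+1} = floor((a_0 + m_{i+1})/d_{i+1}):
  m_1 = 1*14 - 0 = 14, d_1 = (209 - 14^2)/1 = 13/1 = 13, a_1 = floor((14 + 14)/13) = 2.
  m_2 = 13*2 - 14 = 12, d_2 = (209 - 12^2)/13 = 65/13 = 5, a_2 = floor((14 + 12)/5) = 5.
  m_3 = 5*5 - 12 = 13, d_3 = (209 - 13^2)/5 = 40/5 = 8, a_3 = floor((14 + 13)/8) = 3.
  m_4 = 8*3 - 13 = 11, d_4 = (209 - 11^2)/8 = 88/8 = 11, a_4 = floor((14 + 11)/11) = 2.
  m_5 = 11*2 - 11 = 11, d_5 = (209 - 11^2)/11 = 88/11 = 8, a_5 = floor((14 + 11)/8) = 3.
  m_6 = 8*3 - 11 = 13, d_6 = (209 - 13^2)/8 = 40/8 = 5, a_6 = floor((14 + 13)/5) = 5.
  m_7 = 5*5 - 13 = 12, d_7 = (209 - 12^2)/5 = 65/5 = 13, a_7 = floor((14 + 12)/13) = 2.
  m_8 = 13*2 - 12 = 14, d_8 = (209 - 14^2)/13 = 13/13 = 1, a_8 = floor((14 + 14)/1) = 28.
  m_9 = 1*28 - 14 = 14, d_9 = (209 - 14^2)/1 = 13/1 = 13: (m_9, d_9) = (m_1, d_1) = (14, 13), so from here the quotients repeat a_1, ..., a_8; the period length is 8.
Hence the expansion of sqrt(209) is a_0 = 14 followed by the repeating block 2, 5, 3, 2, 3, 5, 2, 28 (period 8).

[14; (2, 5, 3, 2, 3, 5, 2, 28)]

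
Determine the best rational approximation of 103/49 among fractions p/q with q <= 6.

13/6

Expand x = 103/49 as a continued fraction with the Euclidean algorithm:
  103 = 2*49 + 5, so a_0 = 2.
  49 = 9*5 + 4, so a_1 = 9.
  5 = 1*4 + 1, so a_2 = 1.
  4 = 4*1 + 0, so a_3 = 4.
so x = [2; 9, 1, 4].
Convergents (p_i = a_i*p_{i-1} + p_{i-2}, q_i = a_i*q_{i-1} + q_{i-2} with p_{-2}=0, p_{-1}=1, q_{-2}=1, q_{-1}=0), until the denominator exceeds 6:
  i=0: a_0=2, p_0 = 2*1 + 0 = 2, q_0 = 2*0 + 1 = 1.
  i=1: a_1=9, p_1 = 9*2 + 1 = 19, q_1 = 9*1 + 0 = 9.
q_1 = 9 > 6, so the last convergent with denominator <= 6 is p_0/q_0 = 2/1.
The closest fraction with denominator <= 6 is either p_0/q_0 or the intermediate fraction (k*p_0 + p_{-1})/(k*q_0 + q_{-1}) with the largest k >= 1 whose denominator stays <= 6; these approach x as k grows, and every other convergent or intermediate fraction in range is farther away.
Largest k: floor((6 - q_{-1})/q_0) = floor((6 - 0)/1) = 6 (using the seeds p_{-1} = 1, q_{-1} = 0).
That gives (6*2 + 1)/(6*1 + 0) = 13/6.
Compare the errors: |x - 2/1| = |103*1 - 2*49|/(49*1) = 5/49, and |x - 13/6| = |103*6 - 13*49|/(49*6) = 19/294.
Cross-multiplying, 19*49 = 931 < 1470 = 5*294, so 19/294 is smaller: the intermediate fraction 13/6 is closer to x than 2/1.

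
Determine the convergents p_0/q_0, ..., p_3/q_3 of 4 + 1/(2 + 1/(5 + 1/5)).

4/1, 9/2, 49/11, 254/57

Using the convergent recurrence p_i = a_i*p_{i-1} + p_{i-2}, q_i = a_i*q_{i-1} + q_{i-2} with p_{-2}=0, p_{-1}=1, q_{-2}=1, q_{-1}=0:
  i=0: a_0=4, p_0 = 4*1 + 0 = 4, q_0 = 4*0 + 1 = 1.
  i=1: a_1=2, p_1 = 2*4 + 1 = 9, q_1 = 2*1 + 0 = 2.
  i=2: a_2=5, p_2 = 5*9 + 4 = 49, q_2 = 5*2 + 1 = 11.
  i=3: a_3=5, p_3 = 5*49 + 9 = 254, q_3 = 5*11 + 2 = 57.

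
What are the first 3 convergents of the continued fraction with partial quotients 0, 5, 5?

Using the convergent recurrence p_i = a_i*p_{i-1} + p_{i-2}, q_i = a_i*q_{i-1} + q_{i-2} with p_{-2}=0, p_{-1}=1, q_{-2}=1, q_{-1}=0:
  i=0: a_0=0, p_0 = 0*1 + 0 = 0, q_0 = 0*0 + 1 = 1.
  i=1: a_1=5, p_1 = 5*0 + 1 = 1, q_1 = 5*1 + 0 = 5.
  i=2: a_2=5, p_2 = 5*1 + 0 = 5, q_2 = 5*5 + 1 = 26.

0/1, 1/5, 5/26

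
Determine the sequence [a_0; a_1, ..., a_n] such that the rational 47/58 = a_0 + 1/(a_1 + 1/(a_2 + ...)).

Run the Euclidean algorithm on 47 and 58; the successive quotients are the partial quotients a_0, a_1, ... (each step inverts the fractional part left over by the previous one):
  47 = 0*58 + 47, so a_0 = 0.
  58 = 1*47 + 11, so a_1 = 1.
  47 = 4*11 + 3, so a_2 = 4.
  11 = 3*3 + 2, so a_3 = 3.
  3 = 1*2 + 1, so a_4 = 1.
  2 = 2*1 + 0, so a_5 = 2.
The remainder reaches 0 after 6 divisions, so the expansion has 6 partial quotients, read off in order.

[0; 1, 4, 3, 1, 2]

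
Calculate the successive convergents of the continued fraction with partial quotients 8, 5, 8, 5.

8/1, 41/5, 336/41, 1721/210

Using the convergent recurrence p_i = a_i*p_{i-1} + p_{i-2}, q_i = a_i*q_{i-1} + q_{i-2} with p_{-2}=0, p_{-1}=1, q_{-2}=1, q_{-1}=0:
  i=0: a_0=8, p_0 = 8*1 + 0 = 8, q_0 = 8*0 + 1 = 1.
  i=1: a_1=5, p_1 = 5*8 + 1 = 41, q_1 = 5*1 + 0 = 5.
  i=2: a_2=8, p_2 = 8*41 + 8 = 336, q_2 = 8*5 + 1 = 41.
  i=3: a_3=5, p_3 = 5*336 + 41 = 1721, q_3 = 5*41 + 5 = 210.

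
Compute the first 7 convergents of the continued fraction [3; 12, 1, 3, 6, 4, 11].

3/1, 37/12, 40/13, 157/51, 982/319, 4085/1327, 45917/14916

Using the convergent recurrence p_i = a_i*p_{i-1} + p_{i-2}, q_i = a_i*q_{i-1} + q_{i-2} with p_{-2}=0, p_{-1}=1, q_{-2}=1, q_{-1}=0:
  i=0: a_0=3, p_0 = 3*1 + 0 = 3, q_0 = 3*0 + 1 = 1.
  i=1: a_1=12, p_1 = 12*3 + 1 = 37, q_1 = 12*1 + 0 = 12.
  i=2: a_2=1, p_2 = 1*37 + 3 = 40, q_2 = 1*12 + 1 = 13.
  i=3: a_3=3, p_3 = 3*40 + 37 = 157, q_3 = 3*13 + 12 = 51.
  i=4: a_4=6, p_4 = 6*157 + 40 = 982, q_4 = 6*51 + 13 = 319.
  i=5: a_5=4, p_5 = 4*982 + 157 = 4085, q_5 = 4*319 + 51 = 1327.
  i=6: a_6=11, p_6 = 11*4085 + 982 = 45917, q_6 = 11*1327 + 319 = 14916.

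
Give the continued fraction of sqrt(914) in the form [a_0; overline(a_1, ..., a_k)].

[30; overline(4, 3, 3, 4, 60)]

Write x_i = (sqrt(914) + m_i)/d_i with (m_0, d_0) = (0, 1). a_0 = floor(sqrt(914)) = 30, since 30^2 = 900 <= 914 < 961 = 31^2.
Iterate m_{i+1} = d_i*a_i - m_i, d_{i+1} = (914 - m_{i+1}^2)/d_i, a_{i+1} = floor((a_0 + m_{i+1})/d_{i+1}):
  m_1 = 1*30 - 0 = 30, d_1 = (914 - 30^2)/1 = 14/1 = 14, a_1 = floor((30 + 30)/14) = 4.
  m_2 = 14*4 - 30 = 26, d_2 = (914 - 26^2)/14 = 238/14 = 17, a_2 = floor((30 + 26)/17) = 3.
  m_3 = 17*3 - 26 = 25, d_3 = (914 - 25^2)/17 = 289/17 = 17, a_3 = floor((30 + 25)/17) = 3.
  m_4 = 17*3 - 25 = 26, d_4 = (914 - 26^2)/17 = 238/17 = 14, a_4 = floor((30 + 26)/14) = 4.
  m_5 = 14*4 - 26 = 30, d_5 = (914 - 30^2)/14 = 14/14 = 1, a_5 = floor((30 + 30)/1) = 60.
  m_6 = 1*60 - 30 = 30, d_6 = (914 - 30^2)/1 = 14/1 = 14: (m_6, d_6) = (m_1, d_1) = (30, 14), so from here the quotients repeat a_1, ..., a_5; the period length is 5.
Hence the expansion of sqrt(914) is a_0 = 30 followed by the repeating block 4, 3, 3, 4, 60 (period 5).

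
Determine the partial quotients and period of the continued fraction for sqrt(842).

[29; (58)]

Write x_i = (sqrt(842) + m_i)/d_i with (m_0, d_0) = (0, 1). a_0 = floor(sqrt(842)) = 29, since 29^2 = 841 <= 842 < 900 = 30^2.
Iterate m_{i+1} = d_i*a_i - m_i, d_{i+1} = (842 - m_{i+1}^2)/d_i, a_{i+1} = floor((a_0 + m_{i+1})/d_{i+1}):
  m_1 = 1*29 - 0 = 29, d_1 = (842 - 29^2)/1 = 1/1 = 1, a_1 = floor((29 + 29)/1) = 58.
  m_2 = 1*58 - 29 = 29, d_2 = (842 - 29^2)/1 = 1/1 = 1: (m_2, d_2) = (m_1, d_1) = (29, 1), so from here the quotient a_1 repeats; the period length is 1.
Hence the expansion of sqrt(842) is a_0 = 29 followed by the repeating block 58 (period 1).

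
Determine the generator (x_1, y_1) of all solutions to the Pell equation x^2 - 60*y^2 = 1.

(x, y) = (31, 4)

First expand sqrt(60) as a continued fraction. With x_i = (sqrt(60) + m_i)/d_i and (m_0, d_0) = (0, 1): a_0 = floor(sqrt(60)) = 7, since 7^2 = 49 <= 60 < 64 = 8^2.
Iterate m_{i+1} = d_i*a_i - m_i, d_{i+1} = (60 - m_{i+1}^2)/d_i, a_{i+1} = floor((a_0 + m_{i+1})/d_{i+1}):
  m_1 = 1*7 - 0 = 7, d_1 = (60 - 7^2)/1 = 11/1 = 11, a_1 = floor((7 + 7)/11) = 1.
  m_2 = 11*1 - 7 = 4, d_2 = (60 - 4^2)/11 = 44/11 = 4, a_2 = floor((7 + 4)/4) = 2.
  m_3 = 4*2 - 4 = 4, d_3 = (60 - 4^2)/4 = 44/4 = 11, a_3 = floor((7 + 4)/11) = 1.
  m_4 = 11*1 - 4 = 7, d_4 = (60 - 7^2)/11 = 11/11 = 1, a_4 = floor((7 + 7)/1) = 14.
  m_5 = 1*14 - 7 = 7, d_5 = (60 - 7^2)/1 = 11/1 = 11: (m_5, d_5) = (m_1, d_1) = (7, 11), so from here the quotients repeat a_1, ..., a_4; the period length is 4.
So sqrt(60) = [7; (1, 2, 1, 14)] with period length k = 4.
k is even, so the fundamental solution of x^2 - 60y^2 = 1 is (p_{k-1}, q_{k-1}) = (p_3, q_3); compute convergents through index 3.
Convergents (p_i = a_i*p_{i-1} + p_{i-2}, q_i = a_i*q_{i-1} + q_{i-2} with p_{-2}=0, p_{-1}=1, q_{-2}=1, q_{-1}=0):
  i=0: a_0=7, p_0 = 7*1 + 0 = 7, q_0 = 7*0 + 1 = 1.
  i=1: a_1=1, p_1 = 1*7 + 1 = 8, q_1 = 1*1 + 0 = 1.
  i=2: a_2=2, p_2 = 2*8 + 7 = 23, q_2 = 2*1 + 1 = 3.
  i=3: a_3=1, p_3 = 1*23 + 8 = 31, q_3 = 1*3 + 1 = 4.
Check: 31^2 - 60*4^2 = 961 - 960 = 1, so (x, y) = (31, 4) solves the equation, and by the theorem it is the least positive solution.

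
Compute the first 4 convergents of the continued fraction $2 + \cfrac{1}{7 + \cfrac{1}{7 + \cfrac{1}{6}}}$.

Using the convergent recurrence p_i = a_i*p_{i-1} + p_{i-2}, q_i = a_i*q_{i-1} + q_{i-2} with p_{-2}=0, p_{-1}=1, q_{-2}=1, q_{-1}=0:
  i=0: a_0=2, p_0 = 2*1 + 0 = 2, q_0 = 2*0 + 1 = 1.
  i=1: a_1=7, p_1 = 7*2 + 1 = 15, q_1 = 7*1 + 0 = 7.
  i=2: a_2=7, p_2 = 7*15 + 2 = 107, q_2 = 7*7 + 1 = 50.
  i=3: a_3=6, p_3 = 6*107 + 15 = 657, q_3 = 6*50 + 7 = 307.

2/1, 15/7, 107/50, 657/307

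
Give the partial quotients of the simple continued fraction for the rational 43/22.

[1; 1, 21]

Run the Euclidean algorithm on 43 and 22; the successive quotients are the partial quotients a_0, a_1, ... (each step inverts the fractional part left over by the previous one):
  43 = 1*22 + 21, so a_0 = 1.
  22 = 1*21 + 1, so a_1 = 1.
  21 = 21*1 + 0, so a_2 = 21.
The remainder reaches 0 after 3 divisions, so the expansion has 3 partial quotients, read off in order.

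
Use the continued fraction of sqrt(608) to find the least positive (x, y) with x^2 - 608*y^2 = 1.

(x, y) = (2737, 111)

First expand sqrt(608) as a continued fraction. With x_i = (sqrt(608) + m_i)/d_i and (m_0, d_0) = (0, 1): a_0 = floor(sqrt(608)) = 24, since 24^2 = 576 <= 608 < 625 = 25^2.
Iterate m_{i+1} = d_i*a_i - m_i, d_{i+1} = (608 - m_{i+1}^2)/d_i, a_{i+1} = floor((a_0 + m_{i+1})/d_{i+1}):
  m_1 = 1*24 - 0 = 24, d_1 = (608 - 24^2)/1 = 32/1 = 32, a_1 = floor((24 + 24)/32) = 1.
  m_2 = 32*1 - 24 = 8, d_2 = (608 - 8^2)/32 = 544/32 = 17, a_2 = floor((24 + 8)/17) = 1.
  m_3 = 17*1 - 8 = 9, d_3 = (608 - 9^2)/17 = 527/17 = 31, a_3 = floor((24 + 9)/31) = 1.
  m_4 = 31*1 - 9 = 22, d_4 = (608 - 22^2)/31 = 124/31 = 4, a_4 = floor((24 + 22)/4) = 11.
  m_5 = 4*11 - 22 = 22, d_5 = (608 - 22^2)/4 = 124/4 = 31, a_5 = floor((24 + 22)/31) = 1.
  m_6 = 31*1 - 22 = 9, d_6 = (608 - 9^2)/31 = 527/31 = 17, a_6 = floor((24 + 9)/17) = 1.
  m_7 = 17*1 - 9 = 8, d_7 = (608 - 8^2)/17 = 544/17 = 32, a_7 = floor((24 + 8)/32) = 1.
  m_8 = 32*1 - 8 = 24, d_8 = (608 - 24^2)/32 = 32/32 = 1, a_8 = floor((24 + 24)/1) = 48.
  m_9 = 1*48 - 24 = 24, d_9 = (608 - 24^2)/1 = 32/1 = 32: (m_9, d_9) = (m_1, d_1) = (24, 32), so from here the quotients repeat a_1, ..., a_8; the period length is 8.
So sqrt(608) = [24; (1, 1, 1, 11, 1, 1, 1, 48)] with period length k = 8.
k is even, so the fundamental solution of x^2 - 608y^2 = 1 is (p_{k-1}, q_{k-1}) = (p_7, q_7); compute convergents through index 7.
Convergents (p_i = a_i*p_{i-1} + p_{i-2}, q_i = a_i*q_{i-1} + q_{i-2} with p_{-2}=0, p_{-1}=1, q_{-2}=1, q_{-1}=0):
  i=0: a_0=24, p_0 = 24*1 + 0 = 24, q_0 = 24*0 + 1 = 1.
  i=1: a_1=1, p_1 = 1*24 + 1 = 25, q_1 = 1*1 + 0 = 1.
  i=2: a_2=1, p_2 = 1*25 + 24 = 49, q_2 = 1*1 + 1 = 2.
  i=3: a_3=1, p_3 = 1*49 + 25 = 74, q_3 = 1*2 + 1 = 3.
  i=4: a_4=11, p_4 = 11*74 + 49 = 863, q_4 = 11*3 + 2 = 35.
  i=5: a_5=1, p_5 = 1*863 + 74 = 937, q_5 = 1*35 + 3 = 38.
  i=6: a_6=1, p_6 = 1*937 + 863 = 1800, q_6 = 1*38 + 35 = 73.
  i=7: a_7=1, p_7 = 1*1800 + 937 = 2737, q_7 = 1*73 + 38 = 111.
Check: 2737^2 - 608*111^2 = 7491169 - 7491168 = 1, so (x, y) = (2737, 111) solves the equation, and by the theorem it is the least positive solution.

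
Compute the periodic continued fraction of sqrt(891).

[29; (1, 5, 1, 1, 1, 5, 1, 58)]

Write x_i = (sqrt(891) + m_i)/d_i with (m_0, d_0) = (0, 1). a_0 = floor(sqrt(891)) = 29, since 29^2 = 841 <= 891 < 900 = 30^2.
Iterate m_{i+1} = d_i*a_i - m_i, d_{i+1} = (891 - m_{i+1}^2)/d_i, a_{i+1} = floor((a_0 + m_{i+1})/d_{i+1}):
  m_1 = 1*29 - 0 = 29, d_1 = (891 - 29^2)/1 = 50/1 = 50, a_1 = floor((29 + 29)/50) = 1.
  m_2 = 50*1 - 29 = 21, d_2 = (891 - 21^2)/50 = 450/50 = 9, a_2 = floor((29 + 21)/9) = 5.
  m_3 = 9*5 - 21 = 24, d_3 = (891 - 24^2)/9 = 315/9 = 35, a_3 = floor((29 + 24)/35) = 1.
  m_4 = 35*1 - 24 = 11, d_4 = (891 - 11^2)/35 = 770/35 = 22, a_4 = floor((29 + 11)/22) = 1.
  m_5 = 22*1 - 11 = 11, d_5 = (891 - 11^2)/22 = 770/22 = 35, a_5 = floor((29 + 11)/35) = 1.
  m_6 = 35*1 - 11 = 24, d_6 = (891 - 24^2)/35 = 315/35 = 9, a_6 = floor((29 + 24)/9) = 5.
  m_7 = 9*5 - 24 = 21, d_7 = (891 - 21^2)/9 = 450/9 = 50, a_7 = floor((29 + 21)/50) = 1.
  m_8 = 50*1 - 21 = 29, d_8 = (891 - 29^2)/50 = 50/50 = 1, a_8 = floor((29 + 29)/1) = 58.
  m_9 = 1*58 - 29 = 29, d_9 = (891 - 29^2)/1 = 50/1 = 50: (m_9, d_9) = (m_1, d_1) = (29, 50), so from here the quotients repeat a_1, ..., a_8; the period length is 8.
Hence the expansion of sqrt(891) is a_0 = 29 followed by the repeating block 1, 5, 1, 1, 1, 5, 1, 58 (period 8).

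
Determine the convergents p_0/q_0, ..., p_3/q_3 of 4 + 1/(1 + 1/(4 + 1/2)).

Using the convergent recurrence p_i = a_i*p_{i-1} + p_{i-2}, q_i = a_i*q_{i-1} + q_{i-2} with p_{-2}=0, p_{-1}=1, q_{-2}=1, q_{-1}=0:
  i=0: a_0=4, p_0 = 4*1 + 0 = 4, q_0 = 4*0 + 1 = 1.
  i=1: a_1=1, p_1 = 1*4 + 1 = 5, q_1 = 1*1 + 0 = 1.
  i=2: a_2=4, p_2 = 4*5 + 4 = 24, q_2 = 4*1 + 1 = 5.
  i=3: a_3=2, p_3 = 2*24 + 5 = 53, q_3 = 2*5 + 1 = 11.

4/1, 5/1, 24/5, 53/11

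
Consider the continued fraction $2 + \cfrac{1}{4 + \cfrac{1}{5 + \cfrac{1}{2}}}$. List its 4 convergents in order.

Using the convergent recurrence p_i = a_i*p_{i-1} + p_{i-2}, q_i = a_i*q_{i-1} + q_{i-2} with p_{-2}=0, p_{-1}=1, q_{-2}=1, q_{-1}=0:
  i=0: a_0=2, p_0 = 2*1 + 0 = 2, q_0 = 2*0 + 1 = 1.
  i=1: a_1=4, p_1 = 4*2 + 1 = 9, q_1 = 4*1 + 0 = 4.
  i=2: a_2=5, p_2 = 5*9 + 2 = 47, q_2 = 5*4 + 1 = 21.
  i=3: a_3=2, p_3 = 2*47 + 9 = 103, q_3 = 2*21 + 4 = 46.

2/1, 9/4, 47/21, 103/46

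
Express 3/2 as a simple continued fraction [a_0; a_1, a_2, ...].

Run the Euclidean algorithm on 3 and 2; the successive quotients are the partial quotients a_0, a_1, ... (each step inverts the fractional part left over by the previous one):
  3 = 1*2 + 1, so a_0 = 1.
  2 = 2*1 + 0, so a_1 = 2.
The remainder reaches 0 after 2 divisions, so the expansion has 2 partial quotients, read off in order.

[1; 2]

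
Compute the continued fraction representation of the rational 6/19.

[0; 3, 6]

Run the Euclidean algorithm on 6 and 19; the successive quotients are the partial quotients a_0, a_1, ... (each step inverts the fractional part left over by the previous one):
  6 = 0*19 + 6, so a_0 = 0.
  19 = 3*6 + 1, so a_1 = 3.
  6 = 6*1 + 0, so a_2 = 6.
The remainder reaches 0 after 3 divisions, so the expansion has 3 partial quotients, read off in order.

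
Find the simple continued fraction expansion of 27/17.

Run the Euclidean algorithm on 27 and 17; the successive quotients are the partial quotients a_0, a_1, ... (each step inverts the fractional part left over by the previous one):
  27 = 1*17 + 10, so a_0 = 1.
  17 = 1*10 + 7, so a_1 = 1.
  10 = 1*7 + 3, so a_2 = 1.
  7 = 2*3 + 1, so a_3 = 2.
  3 = 3*1 + 0, so a_4 = 3.
The remainder reaches 0 after 5 divisions, so the expansion has 5 partial quotients, read off in order.

[1; 1, 1, 2, 3]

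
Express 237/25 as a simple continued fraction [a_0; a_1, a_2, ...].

[9; 2, 12]

Run the Euclidean algorithm on 237 and 25; the successive quotients are the partial quotients a_0, a_1, ... (each step inverts the fractional part left over by the previous one):
  237 = 9*25 + 12, so a_0 = 9.
  25 = 2*12 + 1, so a_1 = 2.
  12 = 12*1 + 0, so a_2 = 12.
The remainder reaches 0 after 3 divisions, so the expansion has 3 partial quotients, read off in order.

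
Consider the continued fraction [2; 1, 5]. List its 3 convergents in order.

2/1, 3/1, 17/6

Using the convergent recurrence p_i = a_i*p_{i-1} + p_{i-2}, q_i = a_i*q_{i-1} + q_{i-2} with p_{-2}=0, p_{-1}=1, q_{-2}=1, q_{-1}=0:
  i=0: a_0=2, p_0 = 2*1 + 0 = 2, q_0 = 2*0 + 1 = 1.
  i=1: a_1=1, p_1 = 1*2 + 1 = 3, q_1 = 1*1 + 0 = 1.
  i=2: a_2=5, p_2 = 5*3 + 2 = 17, q_2 = 5*1 + 1 = 6.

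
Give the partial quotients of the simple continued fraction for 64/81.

[0; 1, 3, 1, 3, 4]

Run the Euclidean algorithm on 64 and 81; the successive quotients are the partial quotients a_0, a_1, ... (each step inverts the fractional part left over by the previous one):
  64 = 0*81 + 64, so a_0 = 0.
  81 = 1*64 + 17, so a_1 = 1.
  64 = 3*17 + 13, so a_2 = 3.
  17 = 1*13 + 4, so a_3 = 1.
  13 = 3*4 + 1, so a_4 = 3.
  4 = 4*1 + 0, so a_5 = 4.
The remainder reaches 0 after 6 divisions, so the expansion has 6 partial quotients, read off in order.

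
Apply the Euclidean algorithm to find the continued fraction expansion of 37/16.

Run the Euclidean algorithm on 37 and 16; the successive quotients are the partial quotients a_0, a_1, ... (each step inverts the fractional part left over by the previous one):
  37 = 2*16 + 5, so a_0 = 2.
  16 = 3*5 + 1, so a_1 = 3.
  5 = 5*1 + 0, so a_2 = 5.
The remainder reaches 0 after 3 divisions, so the expansion has 3 partial quotients, read off in order.

[2; 3, 5]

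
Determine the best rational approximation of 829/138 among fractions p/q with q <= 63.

6/1

Expand x = 829/138 as a continued fraction with the Euclidean algorithm:
  829 = 6*138 + 1, so a_0 = 6.
  138 = 138*1 + 0, so a_1 = 138.
so x = [6; 138].
Convergents (p_i = a_i*p_{i-1} + p_{i-2}, q_i = a_i*q_{i-1} + q_{i-2} with p_{-2}=0, p_{-1}=1, q_{-2}=1, q_{-1}=0), until the denominator exceeds 63:
  i=0: a_0=6, p_0 = 6*1 + 0 = 6, q_0 = 6*0 + 1 = 1.
  i=1: a_1=138, p_1 = 138*6 + 1 = 829, q_1 = 138*1 + 0 = 138.
q_1 = 138 > 63, so the last convergent with denominator <= 63 is p_0/q_0 = 6/1.
The closest fraction with denominator <= 63 is either p_0/q_0 or the intermediate fraction (k*p_0 + p_{-1})/(k*q_0 + q_{-1}) with the largest k >= 1 whose denominator stays <= 63; these approach x as k grows, and every other convergent or intermediate fraction in range is farther away.
Largest k: floor((63 - q_{-1})/q_0) = floor((63 - 0)/1) = 63 (using the seeds p_{-1} = 1, q_{-1} = 0).
That gives (63*6 + 1)/(63*1 + 0) = 379/63.
Compare the errors: |x - 6/1| = |829*1 - 6*138|/(138*1) = 1/138, and |x - 379/63| = |829*63 - 379*138|/(138*63) = 75/8694.
Cross-multiplying, 1*8694 = 8694 < 10350 = 75*138, so 1/138 is smaller: the convergent 6/1 is closer to x than 379/63.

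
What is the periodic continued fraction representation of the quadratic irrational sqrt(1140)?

[33; (1, 3, 4, 3, 1, 66)]

Write x_i = (sqrt(1140) + m_i)/d_i with (m_0, d_0) = (0, 1). a_0 = floor(sqrt(1140)) = 33, since 33^2 = 1089 <= 1140 < 1156 = 34^2.
Iterate m_{i+1} = d_i*a_i - m_i, d_{i+1} = (1140 - m_{i+1}^2)/d_i, a_{i+1} = floor((a_0 + m_{i+1})/d_{i+1}):
  m_1 = 1*33 - 0 = 33, d_1 = (1140 - 33^2)/1 = 51/1 = 51, a_1 = floor((33 + 33)/51) = 1.
  m_2 = 51*1 - 33 = 18, d_2 = (1140 - 18^2)/51 = 816/51 = 16, a_2 = floor((33 + 18)/16) = 3.
  m_3 = 16*3 - 18 = 30, d_3 = (1140 - 30^2)/16 = 240/16 = 15, a_3 = floor((33 + 30)/15) = 4.
  m_4 = 15*4 - 30 = 30, d_4 = (1140 - 30^2)/15 = 240/15 = 16, a_4 = floor((33 + 30)/16) = 3.
  m_5 = 16*3 - 30 = 18, d_5 = (1140 - 18^2)/16 = 816/16 = 51, a_5 = floor((33 + 18)/51) = 1.
  m_6 = 51*1 - 18 = 33, d_6 = (1140 - 33^2)/51 = 51/51 = 1, a_6 = floor((33 + 33)/1) = 66.
  m_7 = 1*66 - 33 = 33, d_7 = (1140 - 33^2)/1 = 51/1 = 51: (m_7, d_7) = (m_1, d_1) = (33, 51), so from here the quotients repeat a_1, ..., a_6; the period length is 6.
Hence the expansion of sqrt(1140) is a_0 = 33 followed by the repeating block 1, 3, 4, 3, 1, 66 (period 6).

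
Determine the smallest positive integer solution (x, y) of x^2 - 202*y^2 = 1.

First expand sqrt(202) as a continued fraction. With x_i = (sqrt(202) + m_i)/d_i and (m_0, d_0) = (0, 1): a_0 = floor(sqrt(202)) = 14, since 14^2 = 196 <= 202 < 225 = 15^2.
Iterate m_{i+1} = d_i*a_i - m_i, d_{i+1} = (202 - m_{i+1}^2)/d_i, a_{i+1} = floor((a_0 + m_{i+1})/d_{i+1}):
  m_1 = 1*14 - 0 = 14, d_1 = (202 - 14^2)/1 = 6/1 = 6, a_1 = floor((14 + 14)/6) = 4.
  m_2 = 6*4 - 14 = 10, d_2 = (202 - 10^2)/6 = 102/6 = 17, a_2 = floor((14 + 10)/17) = 1.
  m_3 = 17*1 - 10 = 7, d_3 = (202 - 7^2)/17 = 153/17 = 9, a_3 = floor((14 + 7)/9) = 2.
  m_4 = 9*2 - 7 = 11, d_4 = (202 - 11^2)/9 = 81/9 = 9, a_4 = floor((14 + 11)/9) = 2.
  m_5 = 9*2 - 11 = 7, d_5 = (202 - 7^2)/9 = 153/9 = 17, a_5 = floor((14 + 7)/17) = 1.
  m_6 = 17*1 - 7 = 10, d_6 = (202 - 10^2)/17 = 102/17 = 6, a_6 = floor((14 + 10)/6) = 4.
  m_7 = 6*4 - 10 = 14, d_7 = (202 - 14^2)/6 = 6/6 = 1, a_7 = floor((14 + 14)/1) = 28.
  m_8 = 1*28 - 14 = 14, d_8 = (202 - 14^2)/1 = 6/1 = 6: (m_8, d_8) = (m_1, d_1) = (14, 6), so from here the quotients repeat a_1, ..., a_7; the period length is 7.
So sqrt(202) = [14; (4, 1, 2, 2, 1, 4, 28)] with period length k = 7.
k is odd, so (p_{k-1}, q_{k-1}) only solves x^2 - 202y^2 = -1 and the fundamental solution of x^2 - 202y^2 = 1 is (p_{2k-1}, q_{2k-1}) = (p_13, q_13); compute convergents through index 13, running through the period twice.
Convergents (p_i = a_i*p_{i-1} + p_{i-2}, q_i = a_i*q_{i-1} + q_{i-2} with p_{-2}=0, p_{-1}=1, q_{-2}=1, q_{-1}=0):
  i=0: a_0=14, p_0 = 14*1 + 0 = 14, q_0 = 14*0 + 1 = 1.
  i=1: a_1=4, p_1 = 4*14 + 1 = 57, q_1 = 4*1 + 0 = 4.
  i=2: a_2=1, p_2 = 1*57 + 14 = 71, q_2 = 1*4 + 1 = 5.
  i=3: a_3=2, p_3 = 2*71 + 57 = 199, q_3 = 2*5 + 4 = 14.
  i=4: a_4=2, p_4 = 2*199 + 71 = 469, q_4 = 2*14 + 5 = 33.
  i=5: a_5=1, p_5 = 1*469 + 199 = 668, q_5 = 1*33 + 14 = 47.
  i=6: a_6=4, p_6 = 4*668 + 469 = 3141, q_6 = 4*47 + 33 = 221.
  i=7: a_7=28, p_7 = 28*3141 + 668 = 88616, q_7 = 28*221 + 47 = 6235.
  i=8: a_8=4, p_8 = 4*88616 + 3141 = 357605, q_8 = 4*6235 + 221 = 25161.
  i=9: a_9=1, p_9 = 1*357605 + 88616 = 446221, q_9 = 1*25161 + 6235 = 31396.
  i=10: a_10=2, p_10 = 2*446221 + 357605 = 1250047, q_10 = 2*31396 + 25161 = 87953.
  i=11: a_11=2, p_11 = 2*1250047 + 446221 = 2946315, q_11 = 2*87953 + 31396 = 207302.
  i=12: a_12=1, p_12 = 1*2946315 + 1250047 = 4196362, q_12 = 1*207302 + 87953 = 295255.
  i=13: a_13=4, p_13 = 4*4196362 + 2946315 = 19731763, q_13 = 4*295255 + 207302 = 1388322.
Indeed p_6^2 - 202*q_6^2 = 9865881 - 9865882 = -1, not +1.
Check: 19731763^2 - 202*1388322^2 = 389342471088169 - 389342471088168 = 1, so (x, y) = (19731763, 1388322) solves the equation, and by the theorem it is the least positive solution.

(x, y) = (19731763, 1388322)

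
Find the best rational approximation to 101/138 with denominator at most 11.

Expand x = 101/138 as a continued fraction with the Euclidean algorithm:
  101 = 0*138 + 101, so a_0 = 0.
  138 = 1*101 + 37, so a_1 = 1.
  101 = 2*37 + 27, so a_2 = 2.
  37 = 1*27 + 10, so a_3 = 1.
  27 = 2*10 + 7, so a_4 = 2.
  10 = 1*7 + 3, so a_5 = 1.
  7 = 2*3 + 1, so a_6 = 2.
  3 = 3*1 + 0, so a_7 = 3.
so x = [0; 1, 2, 1, 2, 1, 2, 3].
Convergents (p_i = a_i*p_{i-1} + p_{i-2}, q_i = a_i*q_{i-1} + q_{i-2} with p_{-2}=0, p_{-1}=1, q_{-2}=1, q_{-1}=0), until the denominator exceeds 11:
  i=0: a_0=0, p_0 = 0*1 + 0 = 0, q_0 = 0*0 + 1 = 1.
  i=1: a_1=1, p_1 = 1*0 + 1 = 1, q_1 = 1*1 + 0 = 1.
  i=2: a_2=2, p_2 = 2*1 + 0 = 2, q_2 = 2*1 + 1 = 3.
  i=3: a_3=1, p_3 = 1*2 + 1 = 3, q_3 = 1*3 + 1 = 4.
  i=4: a_4=2, p_4 = 2*3 + 2 = 8, q_4 = 2*4 + 3 = 11.
  i=5: a_5=1, p_5 = 1*8 + 3 = 11, q_5 = 1*11 + 4 = 15.
q_5 = 15 > 11, so the last convergent with denominator <= 11 is p_4/q_4 = 8/11.
The closest fraction with denominator <= 11 is either p_4/q_4 or the intermediate fraction (k*p_4 + p_3)/(k*q_4 + q_3) with the largest k >= 1 whose denominator stays <= 11; these approach x as k grows, and every other convergent or intermediate fraction in range is farther away.
Largest k: floor((11 - q_3)/q_4) = floor((11 - 4)/11) = 0.
Since k = 0, no intermediate fraction beyond p_4/q_4 has denominator <= 11, so the convergent 8/11 is the closest (its error is |101*11 - 8*138|/(138*11) = 7/1518).

8/11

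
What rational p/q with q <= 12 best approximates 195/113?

19/11

Expand x = 195/113 as a continued fraction with the Euclidean algorithm:
  195 = 1*113 + 82, so a_0 = 1.
  113 = 1*82 + 31, so a_1 = 1.
  82 = 2*31 + 20, so a_2 = 2.
  31 = 1*20 + 11, so a_3 = 1.
  20 = 1*11 + 9, so a_4 = 1.
  11 = 1*9 + 2, so a_5 = 1.
  9 = 4*2 + 1, so a_6 = 4.
  2 = 2*1 + 0, so a_7 = 2.
so x = [1; 1, 2, 1, 1, 1, 4, 2].
Convergents (p_i = a_i*p_{i-1} + p_{i-2}, q_i = a_i*q_{i-1} + q_{i-2} with p_{-2}=0, p_{-1}=1, q_{-2}=1, q_{-1}=0), until the denominator exceeds 12:
  i=0: a_0=1, p_0 = 1*1 + 0 = 1, q_0 = 1*0 + 1 = 1.
  i=1: a_1=1, p_1 = 1*1 + 1 = 2, q_1 = 1*1 + 0 = 1.
  i=2: a_2=2, p_2 = 2*2 + 1 = 5, q_2 = 2*1 + 1 = 3.
  i=3: a_3=1, p_3 = 1*5 + 2 = 7, q_3 = 1*3 + 1 = 4.
  i=4: a_4=1, p_4 = 1*7 + 5 = 12, q_4 = 1*4 + 3 = 7.
  i=5: a_5=1, p_5 = 1*12 + 7 = 19, q_5 = 1*7 + 4 = 11.
  i=6: a_6=4, p_6 = 4*19 + 12 = 88, q_6 = 4*11 + 7 = 51.
q_6 = 51 > 12, so the last convergent with denominator <= 12 is p_5/q_5 = 19/11.
The closest fraction with denominator <= 12 is either p_5/q_5 or the intermediate fraction (k*p_5 + p_4)/(k*q_5 + q_4) with the largest k >= 1 whose denominator stays <= 12; these approach x as k grows, and every other convergent or intermediate fraction in range is farther away.
Largest k: floor((12 - q_4)/q_5) = floor((12 - 7)/11) = 0.
Since k = 0, no intermediate fraction beyond p_5/q_5 has denominator <= 12, so the convergent 19/11 is the closest (its error is |195*11 - 19*113|/(113*11) = 2/1243).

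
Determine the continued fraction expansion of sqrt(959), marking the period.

[30; (1, 29, 1, 60)]

Write x_i = (sqrt(959) + m_i)/d_i with (m_0, d_0) = (0, 1). a_0 = floor(sqrt(959)) = 30, since 30^2 = 900 <= 959 < 961 = 31^2.
Iterate m_{i+1} = d_i*a_i - m_i, d_{i+1} = (959 - m_{i+1}^2)/d_i, a_{i+1} = floor((a_0 + m_{i+1})/d_{i+1}):
  m_1 = 1*30 - 0 = 30, d_1 = (959 - 30^2)/1 = 59/1 = 59, a_1 = floor((30 + 30)/59) = 1.
  m_2 = 59*1 - 30 = 29, d_2 = (959 - 29^2)/59 = 118/59 = 2, a_2 = floor((30 + 29)/2) = 29.
  m_3 = 2*29 - 29 = 29, d_3 = (959 - 29^2)/2 = 118/2 = 59, a_3 = floor((30 + 29)/59) = 1.
  m_4 = 59*1 - 29 = 30, d_4 = (959 - 30^2)/59 = 59/59 = 1, a_4 = floor((30 + 30)/1) = 60.
  m_5 = 1*60 - 30 = 30, d_5 = (959 - 30^2)/1 = 59/1 = 59: (m_5, d_5) = (m_1, d_1) = (30, 59), so from here the quotients repeat a_1, ..., a_4; the period length is 4.
Hence the expansion of sqrt(959) is a_0 = 30 followed by the repeating block 1, 29, 1, 60 (period 4).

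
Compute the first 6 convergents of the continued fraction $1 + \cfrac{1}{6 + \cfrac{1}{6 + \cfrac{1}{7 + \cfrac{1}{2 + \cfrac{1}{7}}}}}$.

1/1, 7/6, 43/37, 308/265, 659/567, 4921/4234

Using the convergent recurrence p_i = a_i*p_{i-1} + p_{i-2}, q_i = a_i*q_{i-1} + q_{i-2} with p_{-2}=0, p_{-1}=1, q_{-2}=1, q_{-1}=0:
  i=0: a_0=1, p_0 = 1*1 + 0 = 1, q_0 = 1*0 + 1 = 1.
  i=1: a_1=6, p_1 = 6*1 + 1 = 7, q_1 = 6*1 + 0 = 6.
  i=2: a_2=6, p_2 = 6*7 + 1 = 43, q_2 = 6*6 + 1 = 37.
  i=3: a_3=7, p_3 = 7*43 + 7 = 308, q_3 = 7*37 + 6 = 265.
  i=4: a_4=2, p_4 = 2*308 + 43 = 659, q_4 = 2*265 + 37 = 567.
  i=5: a_5=7, p_5 = 7*659 + 308 = 4921, q_5 = 7*567 + 265 = 4234.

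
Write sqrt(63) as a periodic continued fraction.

Write x_i = (sqrt(63) + m_i)/d_i with (m_0, d_0) = (0, 1). a_0 = floor(sqrt(63)) = 7, since 7^2 = 49 <= 63 < 64 = 8^2.
Iterate m_{i+1} = d_i*a_i - m_i, d_{i+1} = (63 - m_{i+1}^2)/d_i, a_{i+1} = floor((a_0 + m_{i+1})/d_{i+1}):
  m_1 = 1*7 - 0 = 7, d_1 = (63 - 7^2)/1 = 14/1 = 14, a_1 = floor((7 + 7)/14) = 1.
  m_2 = 14*1 - 7 = 7, d_2 = (63 - 7^2)/14 = 14/14 = 1, a_2 = floor((7 + 7)/1) = 14.
  m_3 = 1*14 - 7 = 7, d_3 = (63 - 7^2)/1 = 14/1 = 14: (m_3, d_3) = (m_1, d_1) = (7, 14), so from here the quotients repeat a_1, a_2; the period length is 2.
Hence the expansion of sqrt(63) is a_0 = 7 followed by the repeating block 1, 14 (period 2).

[7; (1, 14)]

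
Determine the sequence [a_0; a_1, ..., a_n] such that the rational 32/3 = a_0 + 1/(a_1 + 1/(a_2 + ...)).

Run the Euclidean algorithm on 32 and 3; the successive quotients are the partial quotients a_0, a_1, ... (each step inverts the fractional part left over by the previous one):
  32 = 10*3 + 2, so a_0 = 10.
  3 = 1*2 + 1, so a_1 = 1.
  2 = 2*1 + 0, so a_2 = 2.
The remainder reaches 0 after 3 divisions, so the expansion has 3 partial quotients, read off in order.

[10; 1, 2]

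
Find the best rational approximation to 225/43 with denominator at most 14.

Expand x = 225/43 as a continued fraction with the Euclidean algorithm:
  225 = 5*43 + 10, so a_0 = 5.
  43 = 4*10 + 3, so a_1 = 4.
  10 = 3*3 + 1, so a_2 = 3.
  3 = 3*1 + 0, so a_3 = 3.
so x = [5; 4, 3, 3].
Convergents (p_i = a_i*p_{i-1} + p_{i-2}, q_i = a_i*q_{i-1} + q_{i-2} with p_{-2}=0, p_{-1}=1, q_{-2}=1, q_{-1}=0), until the denominator exceeds 14:
  i=0: a_0=5, p_0 = 5*1 + 0 = 5, q_0 = 5*0 + 1 = 1.
  i=1: a_1=4, p_1 = 4*5 + 1 = 21, q_1 = 4*1 + 0 = 4.
  i=2: a_2=3, p_2 = 3*21 + 5 = 68, q_2 = 3*4 + 1 = 13.
  i=3: a_3=3, p_3 = 3*68 + 21 = 225, q_3 = 3*13 + 4 = 43.
q_3 = 43 > 14, so the last convergent with denominator <= 14 is p_2/q_2 = 68/13.
The closest fraction with denominator <= 14 is either p_2/q_2 or the intermediate fraction (k*p_2 + p_1)/(k*q_2 + q_1) with the largest k >= 1 whose denominator stays <= 14; these approach x as k grows, and every other convergent or intermediate fraction in range is farther away.
Largest k: floor((14 - q_1)/q_2) = floor((14 - 4)/13) = 0.
Since k = 0, no intermediate fraction beyond p_2/q_2 has denominator <= 14, so the convergent 68/13 is the closest (its error is |225*13 - 68*43|/(43*13) = 1/559).

68/13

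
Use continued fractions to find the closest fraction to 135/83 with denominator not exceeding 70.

109/67

Expand x = 135/83 as a continued fraction with the Euclidean algorithm:
  135 = 1*83 + 52, so a_0 = 1.
  83 = 1*52 + 31, so a_1 = 1.
  52 = 1*31 + 21, so a_2 = 1.
  31 = 1*21 + 10, so a_3 = 1.
  21 = 2*10 + 1, so a_4 = 2.
  10 = 10*1 + 0, so a_5 = 10.
so x = [1; 1, 1, 1, 2, 10].
Convergents (p_i = a_i*p_{i-1} + p_{i-2}, q_i = a_i*q_{i-1} + q_{i-2} with p_{-2}=0, p_{-1}=1, q_{-2}=1, q_{-1}=0), until the denominator exceeds 70:
  i=0: a_0=1, p_0 = 1*1 + 0 = 1, q_0 = 1*0 + 1 = 1.
  i=1: a_1=1, p_1 = 1*1 + 1 = 2, q_1 = 1*1 + 0 = 1.
  i=2: a_2=1, p_2 = 1*2 + 1 = 3, q_2 = 1*1 + 1 = 2.
  i=3: a_3=1, p_3 = 1*3 + 2 = 5, q_3 = 1*2 + 1 = 3.
  i=4: a_4=2, p_4 = 2*5 + 3 = 13, q_4 = 2*3 + 2 = 8.
  i=5: a_5=10, p_5 = 10*13 + 5 = 135, q_5 = 10*8 + 3 = 83.
q_5 = 83 > 70, so the last convergent with denominator <= 70 is p_4/q_4 = 13/8.
The closest fraction with denominator <= 70 is either p_4/q_4 or the intermediate fraction (k*p_4 + p_3)/(k*q_4 + q_3) with the largest k >= 1 whose denominator stays <= 70; these approach x as k grows, and every other convergent or intermediate fraction in range is farther away.
Largest k: floor((70 - q_3)/q_4) = floor((70 - 3)/8) = 8.
That gives (8*13 + 5)/(8*8 + 3) = 109/67.
Compare the errors: |x - 13/8| = |135*8 - 13*83|/(83*8) = 1/664, and |x - 109/67| = |135*67 - 109*83|/(83*67) = 2/5561.
Cross-multiplying, 2*664 = 1328 < 5561 = 1*5561, so 2/5561 is smaller: the intermediate fraction 109/67 is closer to x than 13/8.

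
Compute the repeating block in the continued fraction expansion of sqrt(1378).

Write x_i = (sqrt(1378) + m_i)/d_i with (m_0, d_0) = (0, 1). a_0 = floor(sqrt(1378)) = 37, since 37^2 = 1369 <= 1378 < 1444 = 38^2.
Iterate m_{i+1} = d_i*a_i - m_i, d_{i+1} = (1378 - m_{i+1}^2)/d_i, a_{i+1} = floor((a_0 + m_{i+1})/d_{i+1}):
  m_1 = 1*37 - 0 = 37, d_1 = (1378 - 37^2)/1 = 9/1 = 9, a_1 = floor((37 + 37)/9) = 8.
  m_2 = 9*8 - 37 = 35, d_2 = (1378 - 35^2)/9 = 153/9 = 17, a_2 = floor((37 + 35)/17) = 4.
  m_3 = 17*4 - 35 = 33, d_3 = (1378 - 33^2)/17 = 289/17 = 17, a_3 = floor((37 + 33)/17) = 4.
  m_4 = 17*4 - 33 = 35, d_4 = (1378 - 35^2)/17 = 153/17 = 9, a_4 = floor((37 + 35)/9) = 8.
  m_5 = 9*8 - 35 = 37, d_5 = (1378 - 37^2)/9 = 9/9 = 1, a_5 = floor((37 + 37)/1) = 74.
  m_6 = 1*74 - 37 = 37, d_6 = (1378 - 37^2)/1 = 9/1 = 9: (m_6, d_6) = (m_1, d_1) = (37, 9), so from here the quotients repeat a_1, ..., a_5; the period length is 5.
Hence the expansion of sqrt(1378) is a_0 = 37 followed by the repeating block 8, 4, 4, 8, 74 (period 5).

[37; (8, 4, 4, 8, 74)]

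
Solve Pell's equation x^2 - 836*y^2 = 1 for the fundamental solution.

First expand sqrt(836) as a continued fraction. With x_i = (sqrt(836) + m_i)/d_i and (m_0, d_0) = (0, 1): a_0 = floor(sqrt(836)) = 28, since 28^2 = 784 <= 836 < 841 = 29^2.
Iterate m_{i+1} = d_i*a_i - m_i, d_{i+1} = (836 - m_{i+1}^2)/d_i, a_{i+1} = floor((a_0 + m_{i+1})/d_{i+1}):
  m_1 = 1*28 - 0 = 28, d_1 = (836 - 28^2)/1 = 52/1 = 52, a_1 = floor((28 + 28)/52) = 1.
  m_2 = 52*1 - 28 = 24, d_2 = (836 - 24^2)/52 = 260/52 = 5, a_2 = floor((28 + 24)/5) = 10.
  m_3 = 5*10 - 24 = 26, d_3 = (836 - 26^2)/5 = 160/5 = 32, a_3 = floor((28 + 26)/32) = 1.
  m_4 = 32*1 - 26 = 6, d_4 = (836 - 6^2)/32 = 800/32 = 25, a_4 = floor((28 + 6)/25) = 1.
  m_5 = 25*1 - 6 = 19, d_5 = (836 - 19^2)/25 = 475/25 = 19, a_5 = floor((28 + 19)/19) = 2.
  m_6 = 19*2 - 19 = 19, d_6 = (836 - 19^2)/19 = 475/19 = 25, a_6 = floor((28 + 19)/25) = 1.
  m_7 = 25*1 - 19 = 6, d_7 = (836 - 6^2)/25 = 800/25 = 32, a_7 = floor((28 + 6)/32) = 1.
  m_8 = 32*1 - 6 = 26, d_8 = (836 - 26^2)/32 = 160/32 = 5, a_8 = floor((28 + 26)/5) = 10.
  m_9 = 5*10 - 26 = 24, d_9 = (836 - 24^2)/5 = 260/5 = 52, a_9 = floor((28 + 24)/52) = 1.
  m_10 = 52*1 - 24 = 28, d_10 = (836 - 28^2)/52 = 52/52 = 1, a_10 = floor((28 + 28)/1) = 56.
  m_11 = 1*56 - 28 = 28, d_11 = (836 - 28^2)/1 = 52/1 = 52: (m_11, d_11) = (m_1, d_1) = (28, 52), so from here the quotients repeat a_1, ..., a_10; the period length is 10.
So sqrt(836) = [28; (1, 10, 1, 1, 2, 1, 1, 10, 1, 56)] with period length k = 10.
k is even, so the fundamental solution of x^2 - 836y^2 = 1 is (p_{k-1}, q_{k-1}) = (p_9, q_9); compute convergents through index 9.
Convergents (p_i = a_i*p_{i-1} + p_{i-2}, q_i = a_i*q_{i-1} + q_{i-2} with p_{-2}=0, p_{-1}=1, q_{-2}=1, q_{-1}=0):
  i=0: a_0=28, p_0 = 28*1 + 0 = 28, q_0 = 28*0 + 1 = 1.
  i=1: a_1=1, p_1 = 1*28 + 1 = 29, q_1 = 1*1 + 0 = 1.
  i=2: a_2=10, p_2 = 10*29 + 28 = 318, q_2 = 10*1 + 1 = 11.
  i=3: a_3=1, p_3 = 1*318 + 29 = 347, q_3 = 1*11 + 1 = 12.
  i=4: a_4=1, p_4 = 1*347 + 318 = 665, q_4 = 1*12 + 11 = 23.
  i=5: a_5=2, p_5 = 2*665 + 347 = 1677, q_5 = 2*23 + 12 = 58.
  i=6: a_6=1, p_6 = 1*1677 + 665 = 2342, q_6 = 1*58 + 23 = 81.
  i=7: a_7=1, p_7 = 1*2342 + 1677 = 4019, q_7 = 1*81 + 58 = 139.
  i=8: a_8=10, p_8 = 10*4019 + 2342 = 42532, q_8 = 10*139 + 81 = 1471.
  i=9: a_9=1, p_9 = 1*42532 + 4019 = 46551, q_9 = 1*1471 + 139 = 1610.
Check: 46551^2 - 836*1610^2 = 2166995601 - 2166995600 = 1, so (x, y) = (46551, 1610) solves the equation, and by the theorem it is the least positive solution.

(x, y) = (46551, 1610)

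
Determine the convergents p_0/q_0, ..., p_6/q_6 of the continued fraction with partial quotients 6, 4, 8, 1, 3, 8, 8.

Using the convergent recurrence p_i = a_i*p_{i-1} + p_{i-2}, q_i = a_i*q_{i-1} + q_{i-2} with p_{-2}=0, p_{-1}=1, q_{-2}=1, q_{-1}=0:
  i=0: a_0=6, p_0 = 6*1 + 0 = 6, q_0 = 6*0 + 1 = 1.
  i=1: a_1=4, p_1 = 4*6 + 1 = 25, q_1 = 4*1 + 0 = 4.
  i=2: a_2=8, p_2 = 8*25 + 6 = 206, q_2 = 8*4 + 1 = 33.
  i=3: a_3=1, p_3 = 1*206 + 25 = 231, q_3 = 1*33 + 4 = 37.
  i=4: a_4=3, p_4 = 3*231 + 206 = 899, q_4 = 3*37 + 33 = 144.
  i=5: a_5=8, p_5 = 8*899 + 231 = 7423, q_5 = 8*144 + 37 = 1189.
  i=6: a_6=8, p_6 = 8*7423 + 899 = 60283, q_6 = 8*1189 + 144 = 9656.

6/1, 25/4, 206/33, 231/37, 899/144, 7423/1189, 60283/9656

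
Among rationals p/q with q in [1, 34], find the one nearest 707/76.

Expand x = 707/76 as a continued fraction with the Euclidean algorithm:
  707 = 9*76 + 23, so a_0 = 9.
  76 = 3*23 + 7, so a_1 = 3.
  23 = 3*7 + 2, so a_2 = 3.
  7 = 3*2 + 1, so a_3 = 3.
  2 = 2*1 + 0, so a_4 = 2.
so x = [9; 3, 3, 3, 2].
Convergents (p_i = a_i*p_{i-1} + p_{i-2}, q_i = a_i*q_{i-1} + q_{i-2} with p_{-2}=0, p_{-1}=1, q_{-2}=1, q_{-1}=0), until the denominator exceeds 34:
  i=0: a_0=9, p_0 = 9*1 + 0 = 9, q_0 = 9*0 + 1 = 1.
  i=1: a_1=3, p_1 = 3*9 + 1 = 28, q_1 = 3*1 + 0 = 3.
  i=2: a_2=3, p_2 = 3*28 + 9 = 93, q_2 = 3*3 + 1 = 10.
  i=3: a_3=3, p_3 = 3*93 + 28 = 307, q_3 = 3*10 + 3 = 33.
  i=4: a_4=2, p_4 = 2*307 + 93 = 707, q_4 = 2*33 + 10 = 76.
q_4 = 76 > 34, so the last convergent with denominator <= 34 is p_3/q_3 = 307/33.
The closest fraction with denominator <= 34 is either p_3/q_3 or the intermediate fraction (k*p_3 + p_2)/(k*q_3 + q_2) with the largest k >= 1 whose denominator stays <= 34; these approach x as k grows, and every other convergent or intermediate fraction in range is farther away.
Largest k: floor((34 - q_2)/q_3) = floor((34 - 10)/33) = 0.
Since k = 0, no intermediate fraction beyond p_3/q_3 has denominator <= 34, so the convergent 307/33 is the closest (its error is |707*33 - 307*76|/(76*33) = 1/2508).

307/33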